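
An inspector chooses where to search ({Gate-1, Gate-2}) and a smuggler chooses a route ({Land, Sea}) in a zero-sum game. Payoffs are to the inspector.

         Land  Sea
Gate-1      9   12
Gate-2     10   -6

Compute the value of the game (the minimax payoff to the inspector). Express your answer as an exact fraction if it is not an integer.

174/19

Row minima: Gate-1 → 9, Gate-2 → -6; maximin = 9.
Column maxima: Land → 10, Sea → 12; minimax = 10.
9 ≠ 10, so there is no saddle point; optimal play is mixed.
Let the inspector play Gate-1 with probability p. Expected payoff against Land: 9p + 10(1−p) = −p + 10; against Sea: 12p + (-6)(1−p) = 18p − 6.
Setting these equal: −p + 10 = 18p − 6 ⇒ −19p = -16 ⇒ p = 16/19, and the value is (-1)·(16/19) + 10 = 174/19.
For the smuggler: with q = P(Land), equating Gate-1's and Gate-2's payoffs gives −3q + 12 = 16q − 6 ⇒ q = 18/19.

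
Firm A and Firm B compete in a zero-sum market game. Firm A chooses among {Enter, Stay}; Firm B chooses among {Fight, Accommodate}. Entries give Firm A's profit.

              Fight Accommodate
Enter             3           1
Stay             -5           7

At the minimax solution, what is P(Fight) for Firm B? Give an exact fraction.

Row minima: Enter → 1, Stay → -5; maximin = 1.
Column maxima: Fight → 3, Accommodate → 7; minimax = 3.
1 ≠ 3, so there is no saddle point; optimal play is mixed.
Let Firm A play Enter with probability p. Expected payoff against Fight: 3p + (-5)(1−p) = 8p − 5; against Accommodate: 1p + 7(1−p) = −6p + 7.
Setting these equal: 8p − 5 = −6p + 7 ⇒ 14p = 12 ⇒ p = 6/7, and the value is (8)·(6/7) − 5 = 13/7.
For Firm B: with q = P(Fight), equating Enter's and Stay's payoffs gives 2q + 1 = −12q + 7 ⇒ q = 3/7.

3/7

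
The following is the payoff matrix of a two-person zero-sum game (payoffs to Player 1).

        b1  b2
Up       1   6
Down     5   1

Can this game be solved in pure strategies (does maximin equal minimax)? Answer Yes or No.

Row minima: Up → 1, Down → 1; maximin = 1.
Column maxima: b1 → 5, b2 → 6; minimax = 5.
1 ≠ 5, so no pure-strategy equilibrium exists.

No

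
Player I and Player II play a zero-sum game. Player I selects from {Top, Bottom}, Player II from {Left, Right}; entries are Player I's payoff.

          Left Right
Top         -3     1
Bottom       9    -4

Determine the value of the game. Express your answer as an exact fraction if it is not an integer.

-3/17

Row minima: Top → -3, Bottom → -4; maximin = -3.
Column maxima: Left → 9, Right → 1; minimax = 1.
-3 ≠ 1, so there is no saddle point; optimal play is mixed.
Let Player I play Top with probability p. Expected payoff against Left: (-3)p + 9(1−p) = −12p + 9; against Right: 1p + (-4)(1−p) = 5p − 4.
Setting these equal: −12p + 9 = 5p − 4 ⇒ −17p = -13 ⇒ p = 13/17, and the value is (-12)·(13/17) + 9 = -3/17.
For Player II: with q = P(Left), equating Top's and Bottom's payoffs gives −4q + 1 = 13q − 4 ⇒ q = 5/17.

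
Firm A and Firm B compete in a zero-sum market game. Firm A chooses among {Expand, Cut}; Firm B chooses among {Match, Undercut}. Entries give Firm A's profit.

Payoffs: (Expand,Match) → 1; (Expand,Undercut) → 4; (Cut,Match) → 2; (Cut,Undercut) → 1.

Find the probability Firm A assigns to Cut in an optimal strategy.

3/4

Row minima: Expand → 1, Cut → 1; maximin = 1.
Column maxima: Match → 2, Undercut → 4; minimax = 2.
1 ≠ 2, so there is no saddle point; optimal play is mixed.
Let Firm A play Expand with probability p. Expected payoff against Match: 1p + 2(1−p) = −p + 2; against Undercut: 4p + 1(1−p) = 3p + 1.
Setting these equal: −p + 2 = 3p + 1 ⇒ −4p = -1 ⇒ p = 1/4, and the value is (-1)·(1/4) + 2 = 7/4.
For Firm B: with q = P(Match), equating Expand's and Cut's payoffs gives −3q + 4 = q + 1 ⇒ q = 3/4.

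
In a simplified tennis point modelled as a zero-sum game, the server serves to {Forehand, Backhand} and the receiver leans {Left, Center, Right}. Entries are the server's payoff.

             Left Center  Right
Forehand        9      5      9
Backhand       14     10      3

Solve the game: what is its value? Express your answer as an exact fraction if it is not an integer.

75/11

Row minima: Forehand → 5, Backhand → 3; maximin = 5.
Column maxima: Left → 14, Center → 10, Right → 9; minimax = 9.
5 ≠ 9, so there is no saddle point; optimal play is mixed.
Left is strictly dominated by Center (it gives the server strictly more in every row), so the receiver never plays it.
On the remaining 2×2 (Forehand, Backhand vs Center, Right):
Let the server play Forehand with probability p. Expected payoff against Center: 5p + 10(1−p) = −5p + 10; against Right: 9p + 3(1−p) = 6p + 3.
Setting these equal: −5p + 10 = 6p + 3 ⇒ −11p = -7 ⇒ p = 7/11, and the value is (-5)·(7/11) + 10 = 75/11.
For the receiver: with q = P(Center), equating Forehand's and Backhand's payoffs gives −4q + 9 = 7q + 3 ⇒ q = 6/11.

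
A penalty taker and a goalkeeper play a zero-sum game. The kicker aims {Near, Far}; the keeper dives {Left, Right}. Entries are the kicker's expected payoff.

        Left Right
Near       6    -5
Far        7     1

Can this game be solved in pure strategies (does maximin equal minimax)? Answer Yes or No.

Row minima: Near → -5, Far → 1; maximin = 1.
Column maxima: Left → 7, Right → 1; minimax = 1.
maximin = minimax = 1, so a saddle point exists.

Yes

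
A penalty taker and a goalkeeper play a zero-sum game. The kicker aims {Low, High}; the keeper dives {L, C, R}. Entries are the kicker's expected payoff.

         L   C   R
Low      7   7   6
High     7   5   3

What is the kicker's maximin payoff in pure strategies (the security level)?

6

Row minima: Low → 6, High → 3.
The best of these is 6.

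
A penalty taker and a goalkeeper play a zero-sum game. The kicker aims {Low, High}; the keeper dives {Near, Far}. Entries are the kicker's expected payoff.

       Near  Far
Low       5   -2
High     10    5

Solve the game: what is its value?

Row minima: Low → -2, High → 5; maximin = 5.
Column maxima: Near → 10, Far → 5; minimax = 5.
Since maximin = minimax = 5, there is a saddle point and the value is 5.

5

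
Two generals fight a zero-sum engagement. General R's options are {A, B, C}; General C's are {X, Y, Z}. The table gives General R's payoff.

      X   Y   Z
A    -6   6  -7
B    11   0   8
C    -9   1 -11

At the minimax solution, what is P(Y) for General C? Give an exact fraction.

Row minima: A → -7, B → 0, C → -11; maximin = 0.
Column maxima: X → 11, Y → 6, Z → 8; minimax = 6.
0 ≠ 6, so there is no saddle point; optimal play is mixed.
C is strictly dominated by A, so General R never plays it.
X is strictly dominated by Z (it gives General R strictly more in every row), so General C never plays it.
On the remaining 2×2 (A, B vs Y, Z):
Let General R play A with probability p. Expected payoff against Y: 6p + 0(1−p) = 6p; against Z: (-7)p + 8(1−p) = −15p + 8.
Setting these equal: 6p = −15p + 8 ⇒ 21p = 8 ⇒ p = 8/21, and the value is (6)·(8/21) = 16/7.
For General C: with q = P(Y), equating A's and B's payoffs gives 13q − 7 = −8q + 8 ⇒ q = 5/7.

5/7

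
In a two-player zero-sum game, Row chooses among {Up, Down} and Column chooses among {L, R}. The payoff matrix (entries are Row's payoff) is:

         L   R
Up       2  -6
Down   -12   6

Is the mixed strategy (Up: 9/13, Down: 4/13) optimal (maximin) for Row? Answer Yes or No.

Yes

Against L this mix gives (9/13)·2 + (4/13)·(-12) = -30/13.
Against R this mix gives (9/13)·(-6) + (4/13)·6 = -30/13.
All of Column's active replies (L, R) yield -30/13, and no column does worse for Row. The mix makes Column indifferent and guarantees -30/13, so it is optimal.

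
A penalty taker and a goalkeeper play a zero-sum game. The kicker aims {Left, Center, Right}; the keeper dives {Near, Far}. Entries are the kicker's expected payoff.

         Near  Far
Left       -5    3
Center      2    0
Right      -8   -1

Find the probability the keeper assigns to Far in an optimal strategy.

7/10

Row minima: Left → -5, Center → 0, Right → -8; maximin = 0.
Column maxima: Near → 2, Far → 3; minimax = 2.
0 ≠ 2, so there is no saddle point; optimal play is mixed.
Right is strictly dominated by Left, so the kicker never plays it.
On the remaining 2×2 (Left, Center vs Near, Far):
Let the kicker play Left with probability p. Expected payoff against Near: (-5)p + 2(1−p) = −7p + 2; against Far: 3p + 0(1−p) = 3p.
Setting these equal: −7p + 2 = 3p ⇒ −10p = -2 ⇒ p = 1/5, and the value is (-7)·(1/5) + 2 = 3/5.
For the keeper: with q = P(Near), equating Left's and Center's payoffs gives −8q + 3 = 2q ⇒ q = 3/10.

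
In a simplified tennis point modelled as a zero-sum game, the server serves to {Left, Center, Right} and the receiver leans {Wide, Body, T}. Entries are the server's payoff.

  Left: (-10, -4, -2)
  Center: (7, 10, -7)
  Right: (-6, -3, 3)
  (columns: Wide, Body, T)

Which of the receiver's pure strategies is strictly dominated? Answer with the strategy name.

Body

Wide holds the server's payoff strictly below Body in every row: -10 < -4, 7 < 10, -6 < -3.
So Body is strictly dominated for the receiver.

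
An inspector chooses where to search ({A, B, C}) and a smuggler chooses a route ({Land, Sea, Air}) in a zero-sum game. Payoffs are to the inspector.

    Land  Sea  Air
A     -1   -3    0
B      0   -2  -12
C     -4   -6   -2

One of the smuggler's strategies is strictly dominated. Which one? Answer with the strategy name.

Land

Sea holds the inspector's payoff strictly below Land in every row: -3 < -1, -2 < 0, -6 < -4.
So Land is strictly dominated for the smuggler.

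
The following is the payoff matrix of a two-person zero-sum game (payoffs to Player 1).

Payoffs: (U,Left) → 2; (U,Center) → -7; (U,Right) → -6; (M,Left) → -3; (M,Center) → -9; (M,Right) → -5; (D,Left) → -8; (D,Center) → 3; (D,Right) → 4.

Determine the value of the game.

-5/2

Row minima: U → -7, M → -9, D → -8; maximin = -7.
Column maxima: Left → 2, Center → 3, Right → 4; minimax = 2.
-7 ≠ 2, so there is no saddle point; optimal play is mixed.
Right is strictly dominated by Center (it gives Player 1 strictly more in every row), so Player 2 never plays it.
With Right eliminated, M is strictly dominated by U (U gives Player 1 strictly more in every remaining column), so Player 1 never plays it.
On the remaining 2×2 (U, D vs Left, Center):
Let Player 1 play U with probability p. Expected payoff against Left: 2p + (-8)(1−p) = 10p − 8; against Center: (-7)p + 3(1−p) = −10p + 3.
Setting these equal: 10p − 8 = −10p + 3 ⇒ 20p = 11 ⇒ p = 11/20, and the value is (10)·(11/20) − 8 = -5/2.
For Player 2: with q = P(Left), equating U's and D's payoffs gives 9q − 7 = −11q + 3 ⇒ q = 1/2.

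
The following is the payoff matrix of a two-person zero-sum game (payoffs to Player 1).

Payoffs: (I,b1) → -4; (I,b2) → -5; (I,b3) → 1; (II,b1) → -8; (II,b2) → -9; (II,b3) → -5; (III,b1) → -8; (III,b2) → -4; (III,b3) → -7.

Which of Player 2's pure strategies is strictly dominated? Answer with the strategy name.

b1 holds Player 1's payoff strictly below b3 in every row: -4 < 1, -8 < -5, -8 < -7.
So b3 is strictly dominated for Player 2.

b3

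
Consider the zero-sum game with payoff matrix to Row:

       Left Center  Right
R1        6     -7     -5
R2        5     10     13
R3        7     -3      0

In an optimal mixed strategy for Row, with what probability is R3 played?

Row minima: R1 → -7, R2 → 5, R3 → -3; maximin = 5.
Column maxima: Left → 7, Center → 10, Right → 13; minimax = 7.
5 ≠ 7, so there is no saddle point; optimal play is mixed.
R1 is strictly dominated by R3, so Row never plays it.
Right is strictly dominated by Center (it gives Row strictly more in every row), so Column never plays it.
On the remaining 2×2 (R2, R3 vs Left, Center):
Let Row play R2 with probability p. Expected payoff against Left: 5p + 7(1−p) = −2p + 7; against Center: 10p + (-3)(1−p) = 13p − 3.
Setting these equal: −2p + 7 = 13p − 3 ⇒ −15p = -10 ⇒ p = 2/3, and the value is (-2)·(2/3) + 7 = 17/3.
For Column: with q = P(Left), equating R2's and R3's payoffs gives −5q + 10 = 10q − 3 ⇒ q = 13/15.

1/3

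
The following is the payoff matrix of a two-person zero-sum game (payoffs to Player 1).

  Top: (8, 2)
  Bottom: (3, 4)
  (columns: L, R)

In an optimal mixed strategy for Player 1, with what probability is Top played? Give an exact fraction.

1/7

Row minima: Top → 2, Bottom → 3; maximin = 3.
Column maxima: L → 8, R → 4; minimax = 4.
3 ≠ 4, so there is no saddle point; optimal play is mixed.
Let Player 1 play Top with probability p. Expected payoff against L: 8p + 3(1−p) = 5p + 3; against R: 2p + 4(1−p) = −2p + 4.
Setting these equal: 5p + 3 = −2p + 4 ⇒ 7p = 1 ⇒ p = 1/7, and the value is (5)·(1/7) + 3 = 26/7.
For Player 2: with q = P(L), equating Top's and Bottom's payoffs gives 6q + 2 = −q + 4 ⇒ q = 2/7.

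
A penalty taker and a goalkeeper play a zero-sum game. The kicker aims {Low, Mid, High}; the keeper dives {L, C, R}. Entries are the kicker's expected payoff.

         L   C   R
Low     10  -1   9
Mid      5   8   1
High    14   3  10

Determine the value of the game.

11/2

Row minima: Low → -1, Mid → 1, High → 3; maximin = 3.
Column maxima: L → 14, C → 8, R → 10; minimax = 8.
3 ≠ 8, so there is no saddle point; optimal play is mixed.
Low is strictly dominated by High, so the kicker never plays it.
L is strictly dominated by R (it gives the kicker strictly more in every row), so the keeper never plays it.
On the remaining 2×2 (Mid, High vs C, R):
Let the kicker play Mid with probability p. Expected payoff against C: 8p + 3(1−p) = 5p + 3; against R: 1p + 10(1−p) = −9p + 10.
Setting these equal: 5p + 3 = −9p + 10 ⇒ 14p = 7 ⇒ p = 1/2, and the value is (5)·(1/2) + 3 = 11/2.
For the keeper: with q = P(C), equating Mid's and High's payoffs gives 7q + 1 = −7q + 10 ⇒ q = 9/14.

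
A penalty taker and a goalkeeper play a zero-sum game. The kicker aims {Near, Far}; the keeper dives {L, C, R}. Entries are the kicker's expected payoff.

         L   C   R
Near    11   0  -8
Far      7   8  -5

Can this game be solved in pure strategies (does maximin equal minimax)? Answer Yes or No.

Yes

Row minima: Near → -8, Far → -5; maximin = -5.
Column maxima: L → 11, C → 8, R → -5; minimax = -5.
maximin = minimax = -5, so a saddle point exists.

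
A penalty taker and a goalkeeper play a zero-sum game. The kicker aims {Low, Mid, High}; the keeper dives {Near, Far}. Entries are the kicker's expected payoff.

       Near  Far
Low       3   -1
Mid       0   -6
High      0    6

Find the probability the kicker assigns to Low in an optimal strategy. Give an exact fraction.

Row minima: Low → -1, Mid → -6, High → 0; maximin = 0.
Column maxima: Near → 3, Far → 6; minimax = 3.
0 ≠ 3, so there is no saddle point; optimal play is mixed.
Mid is strictly dominated by Low, so the kicker never plays it.
On the remaining 2×2 (Low, High vs Near, Far):
Let the kicker play Low with probability p. Expected payoff against Near: 3p + 0(1−p) = 3p; against Far: (-1)p + 6(1−p) = −7p + 6.
Setting these equal: 3p = −7p + 6 ⇒ 10p = 6 ⇒ p = 3/5, and the value is (3)·(3/5) = 9/5.
For the keeper: with q = P(Near), equating Low's and High's payoffs gives 4q − 1 = −6q + 6 ⇒ q = 7/10.

3/5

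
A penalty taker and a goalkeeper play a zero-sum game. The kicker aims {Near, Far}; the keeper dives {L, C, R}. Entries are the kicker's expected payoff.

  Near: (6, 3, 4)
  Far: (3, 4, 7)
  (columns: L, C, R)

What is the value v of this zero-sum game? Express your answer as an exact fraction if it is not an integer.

15/4

Row minima: Near → 3, Far → 3; maximin = 3.
Column maxima: L → 6, C → 4, R → 7; minimax = 4.
3 ≠ 4, so there is no saddle point; optimal play is mixed.
R is strictly dominated by C (it gives the kicker strictly more in every row), so the keeper never plays it.
On the remaining 2×2 (Near, Far vs L, C):
Let the kicker play Near with probability p. Expected payoff against L: 6p + 3(1−p) = 3p + 3; against C: 3p + 4(1−p) = −p + 4.
Setting these equal: 3p + 3 = −p + 4 ⇒ 4p = 1 ⇒ p = 1/4, and the value is (3)·(1/4) + 3 = 15/4.
For the keeper: with q = P(L), equating Near's and Far's payoffs gives 3q + 3 = −q + 4 ⇒ q = 1/4.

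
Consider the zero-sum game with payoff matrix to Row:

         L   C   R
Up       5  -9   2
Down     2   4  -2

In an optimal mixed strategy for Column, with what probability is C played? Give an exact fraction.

4/17

Row minima: Up → -9, Down → -2; maximin = -2.
Column maxima: L → 5, C → 4, R → 2; minimax = 2.
-2 ≠ 2, so there is no saddle point; optimal play is mixed.
L is strictly dominated by R (it gives Row strictly more in every row), so Column never plays it.
On the remaining 2×2 (Up, Down vs C, R):
Let Row play Up with probability p. Expected payoff against C: (-9)p + 4(1−p) = −13p + 4; against R: 2p + (-2)(1−p) = 4p − 2.
Setting these equal: −13p + 4 = 4p − 2 ⇒ −17p = -6 ⇒ p = 6/17, and the value is (-13)·(6/17) + 4 = -10/17.
For Column: with q = P(C), equating Up's and Down's payoffs gives −11q + 2 = 6q − 2 ⇒ q = 4/17.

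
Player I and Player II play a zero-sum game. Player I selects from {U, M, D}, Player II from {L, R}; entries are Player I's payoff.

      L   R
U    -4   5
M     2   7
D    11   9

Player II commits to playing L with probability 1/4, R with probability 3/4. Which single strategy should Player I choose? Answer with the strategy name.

D

Expected payoff of U: (1/4)·(-4) + (3/4)·5 = 11/4.
Expected payoff of M: (1/4)·2 + (3/4)·7 = 23/4.
Expected payoff of D: (1/4)·11 + (3/4)·9 = 19/2.
The largest is 19/2, so Player I's best response is D.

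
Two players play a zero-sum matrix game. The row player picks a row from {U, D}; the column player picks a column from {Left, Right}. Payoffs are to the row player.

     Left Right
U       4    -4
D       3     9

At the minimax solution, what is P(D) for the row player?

4/7

Row minima: U → -4, D → 3; maximin = 3.
Column maxima: Left → 4, Right → 9; minimax = 4.
3 ≠ 4, so there is no saddle point; optimal play is mixed.
Let the row player play U with probability p. Expected payoff against Left: 4p + 3(1−p) = p + 3; against Right: (-4)p + 9(1−p) = −13p + 9.
Setting these equal: p + 3 = −13p + 9 ⇒ 14p = 6 ⇒ p = 3/7, and the value is (1)·(3/7) + 3 = 24/7.
For the column player: with q = P(Left), equating U's and D's payoffs gives 8q − 4 = −6q + 9 ⇒ q = 13/14.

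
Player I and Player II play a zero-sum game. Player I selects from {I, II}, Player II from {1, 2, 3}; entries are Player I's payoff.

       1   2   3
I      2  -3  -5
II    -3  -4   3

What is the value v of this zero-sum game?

-29/9

Row minima: I → -5, II → -4; maximin = -4.
Column maxima: 1 → 2, 2 → -3, 3 → 3; minimax = -3.
-4 ≠ -3, so there is no saddle point; optimal play is mixed.
1 is strictly dominated by 2 (it gives Player I strictly more in every row), so Player II never plays it.
On the remaining 2×2 (I, II vs 2, 3):
Let Player I play I with probability p. Expected payoff against 2: (-3)p + (-4)(1−p) = p − 4; against 3: (-5)p + 3(1−p) = −8p + 3.
Setting these equal: p − 4 = −8p + 3 ⇒ 9p = 7 ⇒ p = 7/9, and the value is (1)·(7/9) − 4 = -29/9.
For Player II: with q = P(2), equating I's and II's payoffs gives 2q − 5 = −7q + 3 ⇒ q = 8/9.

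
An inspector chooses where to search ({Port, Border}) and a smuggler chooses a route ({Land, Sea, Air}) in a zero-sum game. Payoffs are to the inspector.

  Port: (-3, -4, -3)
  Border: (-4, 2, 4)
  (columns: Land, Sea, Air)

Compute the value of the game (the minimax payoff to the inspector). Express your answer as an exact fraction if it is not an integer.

Row minima: Port → -4, Border → -4; maximin = -4.
Column maxima: Land → -3, Sea → 2, Air → 4; minimax = -3.
-4 ≠ -3, so there is no saddle point; optimal play is mixed.
Air is strictly dominated by Sea (it gives the inspector strictly more in every row), so the smuggler never plays it.
On the remaining 2×2 (Port, Border vs Land, Sea):
Let the inspector play Port with probability p. Expected payoff against Land: (-3)p + (-4)(1−p) = p − 4; against Sea: (-4)p + 2(1−p) = −6p + 2.
Setting these equal: p − 4 = −6p + 2 ⇒ 7p = 6 ⇒ p = 6/7, and the value is (1)·(6/7) − 4 = -22/7.
For the smuggler: with q = P(Land), equating Port's and Border's payoffs gives q − 4 = −6q + 2 ⇒ q = 6/7.

-22/7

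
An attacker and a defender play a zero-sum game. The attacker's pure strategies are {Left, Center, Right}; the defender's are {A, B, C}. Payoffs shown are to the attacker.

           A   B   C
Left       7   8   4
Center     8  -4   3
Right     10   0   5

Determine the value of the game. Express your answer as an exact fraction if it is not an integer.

Row minima: Left → 4, Center → -4, Right → 0; maximin = 4.
Column maxima: A → 10, B → 8, C → 5; minimax = 5.
4 ≠ 5, so there is no saddle point; optimal play is mixed.
Center is strictly dominated by Right, so the attacker never plays it.
A is strictly dominated by C (it gives the attacker strictly more in every row), so the defender never plays it.
On the remaining 2×2 (Left, Right vs B, C):
Let the attacker play Left with probability p. Expected payoff against B: 8p + 0(1−p) = 8p; against C: 4p + 5(1−p) = −p + 5.
Setting these equal: 8p = −p + 5 ⇒ 9p = 5 ⇒ p = 5/9, and the value is (8)·(5/9) = 40/9.
For the defender: with q = P(B), equating Left's and Right's payoffs gives 4q + 4 = −5q + 5 ⇒ q = 1/9.

40/9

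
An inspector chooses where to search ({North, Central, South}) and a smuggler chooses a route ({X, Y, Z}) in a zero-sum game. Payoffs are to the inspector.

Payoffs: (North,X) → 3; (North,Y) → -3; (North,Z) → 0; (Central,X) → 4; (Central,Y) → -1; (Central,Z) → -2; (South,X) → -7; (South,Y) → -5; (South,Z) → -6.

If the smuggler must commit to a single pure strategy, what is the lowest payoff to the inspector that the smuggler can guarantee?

Column maxima: X → 4, Y → -1, Z → 0.
The smallest of these is -1.

-1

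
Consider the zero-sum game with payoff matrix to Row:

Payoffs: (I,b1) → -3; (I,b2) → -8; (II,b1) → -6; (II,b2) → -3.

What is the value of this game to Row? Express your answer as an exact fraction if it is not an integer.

Row minima: I → -8, II → -6; maximin = -6.
Column maxima: b1 → -3, b2 → -3; minimax = -3.
-6 ≠ -3, so there is no saddle point; optimal play is mixed.
Let Row play I with probability p. Expected payoff against b1: (-3)p + (-6)(1−p) = 3p − 6; against b2: (-8)p + (-3)(1−p) = −5p − 3.
Setting these equal: 3p − 6 = −5p − 3 ⇒ 8p = 3 ⇒ p = 3/8, and the value is (3)·(3/8) − 6 = -39/8.
For Column: with q = P(b1), equating I's and II's payoffs gives 5q − 8 = −3q − 3 ⇒ q = 5/8.

-39/8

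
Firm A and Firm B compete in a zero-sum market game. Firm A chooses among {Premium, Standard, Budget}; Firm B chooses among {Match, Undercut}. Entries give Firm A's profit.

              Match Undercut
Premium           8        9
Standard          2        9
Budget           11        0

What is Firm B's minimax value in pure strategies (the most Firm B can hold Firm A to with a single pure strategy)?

Column maxima: Match → 11, Undercut → 9.
The smallest of these is 9.

9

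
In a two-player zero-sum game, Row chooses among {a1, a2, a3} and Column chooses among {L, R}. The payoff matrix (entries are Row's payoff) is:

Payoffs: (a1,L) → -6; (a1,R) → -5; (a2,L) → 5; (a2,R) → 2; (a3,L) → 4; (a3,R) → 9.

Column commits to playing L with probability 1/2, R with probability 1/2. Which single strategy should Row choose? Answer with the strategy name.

a3

Expected payoff of a1: (1/2)·(-6) + (1/2)·(-5) = -11/2.
Expected payoff of a2: (1/2)·5 + (1/2)·2 = 7/2.
Expected payoff of a3: (1/2)·4 + (1/2)·9 = 13/2.
The largest is 13/2, so Row's best response is a3.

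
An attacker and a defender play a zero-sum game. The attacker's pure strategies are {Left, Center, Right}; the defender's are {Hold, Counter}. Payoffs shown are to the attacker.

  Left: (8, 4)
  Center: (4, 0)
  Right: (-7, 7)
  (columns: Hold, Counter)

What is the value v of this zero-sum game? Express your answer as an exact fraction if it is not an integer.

Row minima: Left → 4, Center → 0, Right → -7; maximin = 4.
Column maxima: Hold → 8, Counter → 7; minimax = 7.
4 ≠ 7, so there is no saddle point; optimal play is mixed.
Center is strictly dominated by Left, so the attacker never plays it.
On the remaining 2×2 (Left, Right vs Hold, Counter):
Let the attacker play Left with probability p. Expected payoff against Hold: 8p + (-7)(1−p) = 15p − 7; against Counter: 4p + 7(1−p) = −3p + 7.
Setting these equal: 15p − 7 = −3p + 7 ⇒ 18p = 14 ⇒ p = 7/9, and the value is (15)·(7/9) − 7 = 14/3.
For the defender: with q = P(Hold), equating Left's and Right's payoffs gives 4q + 4 = −14q + 7 ⇒ q = 1/6.

14/3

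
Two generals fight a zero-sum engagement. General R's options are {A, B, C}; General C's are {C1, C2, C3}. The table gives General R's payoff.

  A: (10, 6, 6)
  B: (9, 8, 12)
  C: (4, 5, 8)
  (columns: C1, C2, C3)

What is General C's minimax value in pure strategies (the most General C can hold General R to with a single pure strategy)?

8

Column maxima: C1 → 10, C2 → 8, C3 → 12.
The smallest of these is 8.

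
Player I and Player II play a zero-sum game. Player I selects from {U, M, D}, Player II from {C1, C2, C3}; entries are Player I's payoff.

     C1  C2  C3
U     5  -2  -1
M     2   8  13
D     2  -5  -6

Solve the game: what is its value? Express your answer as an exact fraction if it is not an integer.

Row minima: U → -2, M → 2, D → -6; maximin = 2.
Column maxima: C1 → 5, C2 → 8, C3 → 13; minimax = 5.
2 ≠ 5, so there is no saddle point; optimal play is mixed.
D is strictly dominated by U, so Player I never plays it.
With D eliminated, C3 is strictly dominated by C2 (it gives Player I strictly more in every remaining row), so Player II never plays it.
On the remaining 2×2 (U, M vs C1, C2):
Let Player I play U with probability p. Expected payoff against C1: 5p + 2(1−p) = 3p + 2; against C2: (-2)p + 8(1−p) = −10p + 8.
Setting these equal: 3p + 2 = −10p + 8 ⇒ 13p = 6 ⇒ p = 6/13, and the value is (3)·(6/13) + 2 = 44/13.
For Player II: with q = P(C1), equating U's and M's payoffs gives 7q − 2 = −6q + 8 ⇒ q = 10/13.

44/13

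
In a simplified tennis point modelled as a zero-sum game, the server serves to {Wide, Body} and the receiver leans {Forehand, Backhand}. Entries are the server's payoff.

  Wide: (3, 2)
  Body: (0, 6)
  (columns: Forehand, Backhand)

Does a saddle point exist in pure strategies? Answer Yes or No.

No

Row minima: Wide → 2, Body → 0; maximin = 2.
Column maxima: Forehand → 3, Backhand → 6; minimax = 3.
2 ≠ 3, so no pure-strategy equilibrium exists.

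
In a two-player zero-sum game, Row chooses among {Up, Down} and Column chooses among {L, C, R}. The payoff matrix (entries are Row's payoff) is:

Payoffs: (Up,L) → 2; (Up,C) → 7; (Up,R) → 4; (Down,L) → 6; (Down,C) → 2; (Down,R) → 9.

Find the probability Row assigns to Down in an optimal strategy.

5/9

Row minima: Up → 2, Down → 2; maximin = 2.
Column maxima: L → 6, C → 7, R → 9; minimax = 6.
2 ≠ 6, so there is no saddle point; optimal play is mixed.
R is strictly dominated by L (it gives Row strictly more in every row), so Column never plays it.
On the remaining 2×2 (Up, Down vs L, C):
Let Row play Up with probability p. Expected payoff against L: 2p + 6(1−p) = −4p + 6; against C: 7p + 2(1−p) = 5p + 2.
Setting these equal: −4p + 6 = 5p + 2 ⇒ −9p = -4 ⇒ p = 4/9, and the value is (-4)·(4/9) + 6 = 38/9.
For Column: with q = P(L), equating Up's and Down's payoffs gives −5q + 7 = 4q + 2 ⇒ q = 5/9.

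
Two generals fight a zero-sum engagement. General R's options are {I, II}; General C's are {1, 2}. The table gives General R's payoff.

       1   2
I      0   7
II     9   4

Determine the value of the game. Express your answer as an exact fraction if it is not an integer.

21/4

Row minima: I → 0, II → 4; maximin = 4.
Column maxima: 1 → 9, 2 → 7; minimax = 7.
4 ≠ 7, so there is no saddle point; optimal play is mixed.
Let General R play I with probability p. Expected payoff against 1: 0p + 9(1−p) = −9p + 9; against 2: 7p + 4(1−p) = 3p + 4.
Setting these equal: −9p + 9 = 3p + 4 ⇒ −12p = -5 ⇒ p = 5/12, and the value is (-9)·(5/12) + 9 = 21/4.
For General C: with q = P(1), equating I's and II's payoffs gives −7q + 7 = 5q + 4 ⇒ q = 1/4.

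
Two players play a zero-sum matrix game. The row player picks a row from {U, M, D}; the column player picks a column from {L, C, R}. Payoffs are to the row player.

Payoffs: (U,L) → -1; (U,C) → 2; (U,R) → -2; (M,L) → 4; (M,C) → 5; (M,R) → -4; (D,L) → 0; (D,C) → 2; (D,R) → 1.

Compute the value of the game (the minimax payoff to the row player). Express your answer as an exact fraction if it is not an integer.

Row minima: U → -2, M → -4, D → 0; maximin = 0.
Column maxima: L → 4, C → 5, R → 1; minimax = 1.
0 ≠ 1, so there is no saddle point; optimal play is mixed.
C is strictly dominated by L (it gives the row player strictly more in every row), so the column player never plays it.
With C eliminated, U is strictly dominated by D (D gives the row player strictly more in every remaining column), so the row player never plays it.
On the remaining 2×2 (M, D vs L, R):
Let the row player play M with probability p. Expected payoff against L: 4p + 0(1−p) = 4p; against R: (-4)p + 1(1−p) = −5p + 1.
Setting these equal: 4p = −5p + 1 ⇒ 9p = 1 ⇒ p = 1/9, and the value is (4)·(1/9) = 4/9.
For the column player: with q = P(L), equating M's and D's payoffs gives 8q − 4 = −q + 1 ⇒ q = 5/9.

4/9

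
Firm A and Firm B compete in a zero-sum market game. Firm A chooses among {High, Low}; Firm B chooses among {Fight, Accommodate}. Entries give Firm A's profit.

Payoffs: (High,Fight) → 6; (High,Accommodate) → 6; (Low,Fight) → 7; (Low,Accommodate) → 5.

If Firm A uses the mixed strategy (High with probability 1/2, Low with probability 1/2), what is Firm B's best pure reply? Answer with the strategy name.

If Firm B plays Fight, Firm A's expected payoff is (1/2)·6 + (1/2)·7 = 13/2.
If Firm B plays Accommodate, Firm A's expected payoff is (1/2)·6 + (1/2)·5 = 11/2.
Firm B minimizes Firm A's payoff; the smallest is 11/2, so the best response is Accommodate.

Accommodate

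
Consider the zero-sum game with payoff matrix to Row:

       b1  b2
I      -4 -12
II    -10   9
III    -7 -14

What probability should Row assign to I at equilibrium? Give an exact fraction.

Row minima: I → -12, II → -10, III → -14; maximin = -10.
Column maxima: b1 → -4, b2 → 9; minimax = -4.
-10 ≠ -4, so there is no saddle point; optimal play is mixed.
III is strictly dominated by I, so Row never plays it.
On the remaining 2×2 (I, II vs b1, b2):
Let Row play I with probability p. Expected payoff against b1: (-4)p + (-10)(1−p) = 6p − 10; against b2: (-12)p + 9(1−p) = −21p + 9.
Setting these equal: 6p − 10 = −21p + 9 ⇒ 27p = 19 ⇒ p = 19/27, and the value is (6)·(19/27) − 10 = -52/9.
For Column: with q = P(b1), equating I's and II's payoffs gives 8q − 12 = −19q + 9 ⇒ q = 7/9.

19/27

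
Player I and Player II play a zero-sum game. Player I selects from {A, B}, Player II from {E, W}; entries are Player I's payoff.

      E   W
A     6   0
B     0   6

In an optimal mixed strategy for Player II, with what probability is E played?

Row minima: A → 0, B → 0; maximin = 0.
Column maxima: E → 6, W → 6; minimax = 6.
0 ≠ 6, so there is no saddle point; optimal play is mixed.
Let Player I play A with probability p. Expected payoff against E: 6p + 0(1−p) = 6p; against W: 0p + 6(1−p) = −6p + 6.
Setting these equal: 6p = −6p + 6 ⇒ 12p = 6 ⇒ p = 1/2, and the value is (6)·(1/2) = 3.
For Player II: with q = P(E), equating A's and B's payoffs gives 6q = −6q + 6 ⇒ q = 1/2.

1/2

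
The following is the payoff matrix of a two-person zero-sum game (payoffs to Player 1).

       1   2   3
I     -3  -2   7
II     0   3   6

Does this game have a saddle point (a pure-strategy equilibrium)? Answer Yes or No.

Row minima: I → -3, II → 0; maximin = 0.
Column maxima: 1 → 0, 2 → 3, 3 → 7; minimax = 0.
maximin = minimax = 0, so a saddle point exists.

Yes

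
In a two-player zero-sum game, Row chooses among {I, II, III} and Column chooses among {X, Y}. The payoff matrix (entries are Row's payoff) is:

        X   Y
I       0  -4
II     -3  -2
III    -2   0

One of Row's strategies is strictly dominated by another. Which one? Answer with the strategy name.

III gives a strictly higher payoff than II against every column: -2 > -3, 0 > -2.
So II is strictly dominated and Row never plays it.

II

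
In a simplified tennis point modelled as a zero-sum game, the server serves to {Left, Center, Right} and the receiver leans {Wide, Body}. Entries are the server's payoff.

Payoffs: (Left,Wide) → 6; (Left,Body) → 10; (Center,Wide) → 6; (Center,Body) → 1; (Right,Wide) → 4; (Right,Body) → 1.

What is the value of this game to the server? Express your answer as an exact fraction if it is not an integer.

Row minima: Left → 6, Center → 1, Right → 1; maximin = 6.
Column maxima: Wide → 6, Body → 10; minimax = 6.
Since maximin = minimax = 6, there is a saddle point and the value is 6.

6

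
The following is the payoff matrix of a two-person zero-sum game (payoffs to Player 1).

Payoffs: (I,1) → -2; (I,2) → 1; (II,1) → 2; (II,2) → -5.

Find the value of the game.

Row minima: I → -2, II → -5; maximin = -2.
Column maxima: 1 → 2, 2 → 1; minimax = 1.
-2 ≠ 1, so there is no saddle point; optimal play is mixed.
Let Player 1 play I with probability p. Expected payoff against 1: (-2)p + 2(1−p) = −4p + 2; against 2: 1p + (-5)(1−p) = 6p − 5.
Setting these equal: −4p + 2 = 6p − 5 ⇒ −10p = -7 ⇒ p = 7/10, and the value is (-4)·(7/10) + 2 = -4/5.
For Player 2: with q = P(1), equating I's and II's payoffs gives −3q + 1 = 7q − 5 ⇒ q = 3/5.

-4/5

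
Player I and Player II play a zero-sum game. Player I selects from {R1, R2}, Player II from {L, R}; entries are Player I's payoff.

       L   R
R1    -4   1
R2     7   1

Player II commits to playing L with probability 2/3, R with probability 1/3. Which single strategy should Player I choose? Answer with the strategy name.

Expected payoff of R1: (2/3)·(-4) + (1/3)·1 = -7/3.
Expected payoff of R2: (2/3)·7 + (1/3)·1 = 5.
The largest is 5, so Player I's best response is R2.

R2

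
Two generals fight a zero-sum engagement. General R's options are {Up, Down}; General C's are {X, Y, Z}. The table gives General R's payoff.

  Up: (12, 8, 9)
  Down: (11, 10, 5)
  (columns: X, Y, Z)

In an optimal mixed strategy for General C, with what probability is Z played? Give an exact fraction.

1/3

Row minima: Up → 8, Down → 5; maximin = 8.
Column maxima: X → 12, Y → 10, Z → 9; minimax = 9.
8 ≠ 9, so there is no saddle point; optimal play is mixed.
X is strictly dominated by Y (it gives General R strictly more in every row), so General C never plays it.
On the remaining 2×2 (Up, Down vs Y, Z):
Let General R play Up with probability p. Expected payoff against Y: 8p + 10(1−p) = −2p + 10; against Z: 9p + 5(1−p) = 4p + 5.
Setting these equal: −2p + 10 = 4p + 5 ⇒ −6p = -5 ⇒ p = 5/6, and the value is (-2)·(5/6) + 10 = 25/3.
For General C: with q = P(Y), equating Up's and Down's payoffs gives −q + 9 = 5q + 5 ⇒ q = 2/3.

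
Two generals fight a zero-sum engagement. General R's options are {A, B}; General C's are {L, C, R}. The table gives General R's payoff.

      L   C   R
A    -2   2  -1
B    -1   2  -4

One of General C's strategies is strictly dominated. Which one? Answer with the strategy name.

L holds General R's payoff strictly below C in every row: -2 < 2, -1 < 2.
So C is strictly dominated for General C.

C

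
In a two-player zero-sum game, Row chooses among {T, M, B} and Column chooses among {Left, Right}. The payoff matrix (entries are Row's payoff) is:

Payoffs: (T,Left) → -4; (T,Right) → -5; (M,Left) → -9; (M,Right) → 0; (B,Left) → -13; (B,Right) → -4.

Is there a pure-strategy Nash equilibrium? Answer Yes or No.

No

Row minima: T → -5, M → -9, B → -13; maximin = -5.
Column maxima: Left → -4, Right → 0; minimax = -4.
-5 ≠ -4, so no pure-strategy equilibrium exists.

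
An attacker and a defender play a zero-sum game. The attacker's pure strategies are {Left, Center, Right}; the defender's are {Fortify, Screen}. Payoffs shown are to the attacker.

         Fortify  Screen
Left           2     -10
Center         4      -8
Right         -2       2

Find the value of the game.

Row minima: Left → -10, Center → -8, Right → -2; maximin = -2.
Column maxima: Fortify → 4, Screen → 2; minimax = 2.
-2 ≠ 2, so there is no saddle point; optimal play is mixed.
Left is strictly dominated by Center, so the attacker never plays it.
On the remaining 2×2 (Center, Right vs Fortify, Screen):
Let the attacker play Center with probability p. Expected payoff against Fortify: 4p + (-2)(1−p) = 6p − 2; against Screen: (-8)p + 2(1−p) = −10p + 2.
Setting these equal: 6p − 2 = −10p + 2 ⇒ 16p = 4 ⇒ p = 1/4, and the value is (6)·(1/4) − 2 = -1/2.
For the defender: with q = P(Fortify), equating Center's and Right's payoffs gives 12q − 8 = −4q + 2 ⇒ q = 5/8.

-1/2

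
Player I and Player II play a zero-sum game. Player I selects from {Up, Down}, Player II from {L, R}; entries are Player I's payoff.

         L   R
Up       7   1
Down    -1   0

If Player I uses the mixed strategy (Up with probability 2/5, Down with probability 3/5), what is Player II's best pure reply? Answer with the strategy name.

If Player II plays L, Player I's expected payoff is (2/5)·7 + (3/5)·(-1) = 11/5.
If Player II plays R, Player I's expected payoff is (2/5)·1 + (3/5)·0 = 2/5.
Player II minimizes Player I's payoff; the smallest is 2/5, so the best response is R.

R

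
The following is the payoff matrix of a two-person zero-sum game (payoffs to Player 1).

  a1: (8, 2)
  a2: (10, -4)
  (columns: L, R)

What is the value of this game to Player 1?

2

Row minima: a1 → 2, a2 → -4; maximin = 2.
Column maxima: L → 10, R → 2; minimax = 2.
Since maximin = minimax = 2, there is a saddle point and the value is 2.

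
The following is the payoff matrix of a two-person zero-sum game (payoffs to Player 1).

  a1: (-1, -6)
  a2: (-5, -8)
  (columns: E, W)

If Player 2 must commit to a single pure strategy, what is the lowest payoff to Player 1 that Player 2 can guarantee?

Column maxima: E → -1, W → -6.
The smallest of these is -6.

-6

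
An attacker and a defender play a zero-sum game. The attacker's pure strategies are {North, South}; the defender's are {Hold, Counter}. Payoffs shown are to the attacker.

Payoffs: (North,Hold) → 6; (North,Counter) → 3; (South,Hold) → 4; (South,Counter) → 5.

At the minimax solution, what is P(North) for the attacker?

Row minima: North → 3, South → 4; maximin = 4.
Column maxima: Hold → 6, Counter → 5; minimax = 5.
4 ≠ 5, so there is no saddle point; optimal play is mixed.
Let the attacker play North with probability p. Expected payoff against Hold: 6p + 4(1−p) = 2p + 4; against Counter: 3p + 5(1−p) = −2p + 5.
Setting these equal: 2p + 4 = −2p + 5 ⇒ 4p = 1 ⇒ p = 1/4, and the value is (2)·(1/4) + 4 = 9/2.
For the defender: with q = P(Hold), equating North's and South's payoffs gives 3q + 3 = −q + 5 ⇒ q = 1/2.

1/4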